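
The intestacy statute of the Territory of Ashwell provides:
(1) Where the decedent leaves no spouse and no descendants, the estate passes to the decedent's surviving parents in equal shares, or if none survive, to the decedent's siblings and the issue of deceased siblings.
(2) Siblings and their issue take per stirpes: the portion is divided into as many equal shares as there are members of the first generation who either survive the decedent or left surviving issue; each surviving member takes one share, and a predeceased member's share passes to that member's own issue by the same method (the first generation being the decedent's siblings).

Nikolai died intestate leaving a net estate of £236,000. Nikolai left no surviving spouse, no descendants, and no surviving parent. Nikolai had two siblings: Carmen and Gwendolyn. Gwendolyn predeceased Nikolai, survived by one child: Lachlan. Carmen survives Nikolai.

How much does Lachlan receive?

Lachlan receives £118,000.

The entire £236,000 passes to the siblings and their issue.
That amount (£236,000) is divided into 2 shares of £118,000: Carmen takes £118,000; Gwendolyn's £118,000 share passes to Gwendolyn's issue.
Gwendolyn's share (£118,000) passes entirely to Lachlan.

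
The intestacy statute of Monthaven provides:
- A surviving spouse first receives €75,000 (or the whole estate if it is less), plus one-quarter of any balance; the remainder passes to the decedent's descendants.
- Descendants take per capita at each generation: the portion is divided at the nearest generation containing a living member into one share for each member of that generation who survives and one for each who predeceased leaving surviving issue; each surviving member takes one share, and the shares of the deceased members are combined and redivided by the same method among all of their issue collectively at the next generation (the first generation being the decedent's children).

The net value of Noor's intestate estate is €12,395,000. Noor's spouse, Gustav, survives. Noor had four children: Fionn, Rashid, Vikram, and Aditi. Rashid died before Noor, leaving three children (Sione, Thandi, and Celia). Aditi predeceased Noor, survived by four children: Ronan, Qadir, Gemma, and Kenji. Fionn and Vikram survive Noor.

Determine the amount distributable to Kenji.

Kenji receives €660,000.

Gustav first takes €75,000, leaving a balance of €12,320,000. Gustav then takes one-quarter of the balance (€3,080,000), for a total of €3,155,000. The remaining €9,240,000 passes to the descendants.
The descendants' portion (€9,240,000) is divided at the children's generation into 4 shares of €2,310,000. Fionn and Vikram each take €2,310,000. The 2 shares of the deceased (Rashid and Aditi) are combined into a pool of €4,620,000.
That pool (€4,620,000) is divided at the grandchildren's generation equally among Sione, Thandi, Celia, Ronan, Qadir, Gemma, and Kenji: €660,000 each.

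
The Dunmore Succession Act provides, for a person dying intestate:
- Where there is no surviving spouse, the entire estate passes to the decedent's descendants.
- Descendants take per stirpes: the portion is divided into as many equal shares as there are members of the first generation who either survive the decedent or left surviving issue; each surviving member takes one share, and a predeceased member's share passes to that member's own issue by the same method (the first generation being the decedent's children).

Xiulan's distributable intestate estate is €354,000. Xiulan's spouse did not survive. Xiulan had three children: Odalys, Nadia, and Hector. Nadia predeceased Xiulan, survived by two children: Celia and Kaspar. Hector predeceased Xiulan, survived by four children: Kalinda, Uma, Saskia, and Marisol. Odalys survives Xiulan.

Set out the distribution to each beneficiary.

Odalys: €118,000; Celia: €59,000; Kaspar: €59,000; Kalinda: €29,500; Uma: €29,500; Saskia: €29,500; Marisol: €29,500

The entire €354,000 passes to the descendants.
That amount (€354,000) is divided into 3 shares of €118,000: Odalys takes €118,000; Nadia's €118,000 share passes to Nadia's issue; Hector's €118,000 share passes to Hector's issue.
Nadia's share (€118,000) is divided into 2 shares of €59,000: Celia and Kaspar each take €59,000.
Hector's share (€118,000) is divided into 4 shares of €29,500: Kalinda, Uma, Saskia, and Marisol each take €29,500.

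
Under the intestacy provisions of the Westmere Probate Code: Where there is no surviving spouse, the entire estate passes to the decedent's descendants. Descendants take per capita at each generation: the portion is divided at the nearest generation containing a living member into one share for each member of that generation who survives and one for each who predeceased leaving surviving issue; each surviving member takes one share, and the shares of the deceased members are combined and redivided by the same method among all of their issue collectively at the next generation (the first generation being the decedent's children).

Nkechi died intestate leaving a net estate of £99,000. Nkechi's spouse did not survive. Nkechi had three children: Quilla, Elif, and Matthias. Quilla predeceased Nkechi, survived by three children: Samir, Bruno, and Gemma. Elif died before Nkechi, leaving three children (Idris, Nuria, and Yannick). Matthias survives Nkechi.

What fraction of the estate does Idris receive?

The entire £99,000 passes to the descendants.
That amount (£99,000) is divided at the children's generation into 3 shares of £33,000. Matthias takes £33,000. The 2 shares of the deceased (Quilla and Elif) are combined into a pool of £66,000.
That pool (£66,000) is divided at the grandchildren's generation equally among Samir, Bruno, Gemma, Idris, Nuria, and Yannick: £11,000 each.

Idris receives 1/9 of the estate.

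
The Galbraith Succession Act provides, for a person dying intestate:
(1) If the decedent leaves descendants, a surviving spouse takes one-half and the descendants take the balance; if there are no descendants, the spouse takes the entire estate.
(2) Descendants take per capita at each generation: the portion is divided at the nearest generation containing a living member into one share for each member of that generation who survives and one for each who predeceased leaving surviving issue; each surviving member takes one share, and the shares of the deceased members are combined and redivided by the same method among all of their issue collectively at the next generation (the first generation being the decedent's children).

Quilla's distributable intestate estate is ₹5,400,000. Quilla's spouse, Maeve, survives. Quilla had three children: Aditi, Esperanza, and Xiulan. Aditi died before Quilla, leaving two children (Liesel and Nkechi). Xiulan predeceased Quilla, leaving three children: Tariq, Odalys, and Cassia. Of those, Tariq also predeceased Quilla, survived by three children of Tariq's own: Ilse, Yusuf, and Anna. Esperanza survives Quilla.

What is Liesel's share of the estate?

Liesel receives ₹360,000.

Maeve takes one-half of ₹5,400,000 = ₹2,700,000. The remaining ₹2,700,000 passes to the descendants.
The descendants' portion (₹2,700,000) is divided at the children's generation into 3 shares of ₹900,000. Esperanza takes ₹900,000. The 2 shares of the deceased (Aditi and Xiulan) are combined into a pool of ₹1,800,000.
That pool (₹1,800,000) is divided at the grandchildren's generation into 5 shares of ₹360,000. Liesel, Nkechi, Odalys, and Cassia each take ₹360,000. The remaining share for the deceased Tariq (₹360,000) is carried to the next generation.
That pool (₹360,000) is divided at the great-grandchildren's generation equally among Ilse, Yusuf, and Anna: ₹120,000 each.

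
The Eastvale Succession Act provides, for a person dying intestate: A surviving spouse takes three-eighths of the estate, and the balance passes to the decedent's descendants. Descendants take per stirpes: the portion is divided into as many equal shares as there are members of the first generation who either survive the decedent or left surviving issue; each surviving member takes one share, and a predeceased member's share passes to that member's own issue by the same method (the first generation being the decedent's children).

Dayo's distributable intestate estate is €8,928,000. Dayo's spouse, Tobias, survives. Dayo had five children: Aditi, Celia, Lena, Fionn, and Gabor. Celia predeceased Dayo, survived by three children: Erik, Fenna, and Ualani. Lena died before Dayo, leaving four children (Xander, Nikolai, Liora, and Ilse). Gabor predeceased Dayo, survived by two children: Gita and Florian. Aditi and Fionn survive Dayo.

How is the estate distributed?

Tobias: €3,348,000; Aditi: €1,116,000; Erik: €372,000; Fenna: €372,000; Ualani: €372,000; Xander: €279,000; Nikolai: €279,000; Liora: €279,000; Ilse: €279,000; Fionn: €1,116,000; Gita: €558,000; Florian: €558,000

Tobias takes three-eighths of €8,928,000 = €3,348,000. The remaining €5,580,000 passes to the descendants.
The descendants' portion (€5,580,000) is divided into 5 shares of €1,116,000: Aditi and Fionn each take €1,116,000; Celia's €1,116,000 share passes to Celia's issue; Lena's €1,116,000 share passes to Lena's issue; Gabor's €1,116,000 share passes to Gabor's issue.
Celia's share (€1,116,000) is divided into 3 shares of €372,000: Erik, Fenna, and Ualani each take €372,000.
Lena's share (€1,116,000) is divided into 4 shares of €279,000: Xander, Nikolai, Liora, and Ilse each take €279,000.
Gabor's share (€1,116,000) is divided into 2 shares of €558,000: Gita and Florian each take €558,000.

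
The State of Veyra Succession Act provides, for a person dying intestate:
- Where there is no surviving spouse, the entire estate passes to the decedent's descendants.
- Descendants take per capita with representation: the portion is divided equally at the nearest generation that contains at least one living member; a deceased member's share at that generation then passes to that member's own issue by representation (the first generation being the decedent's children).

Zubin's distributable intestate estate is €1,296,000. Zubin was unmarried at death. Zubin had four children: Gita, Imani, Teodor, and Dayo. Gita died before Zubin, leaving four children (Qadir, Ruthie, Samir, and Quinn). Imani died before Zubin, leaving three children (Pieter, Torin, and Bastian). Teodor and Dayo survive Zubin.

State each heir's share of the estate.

Qadir: €81,000; Ruthie: €81,000; Samir: €81,000; Quinn: €81,000; Pieter: €108,000; Torin: €108,000; Bastian: €108,000; Teodor: €324,000; Dayo: €324,000

The entire €1,296,000 passes to the descendants.
That amount (€1,296,000) is divided into 4 shares of €324,000: Teodor and Dayo each take €324,000; Gita's €324,000 share passes to Gita's issue; Imani's €324,000 share passes to Imani's issue.
Gita's share (€324,000) is divided into 4 shares of €81,000: Qadir, Ruthie, Samir, and Quinn each take €81,000.
Imani's share (€324,000) is divided into 3 shares of €108,000: Pieter, Torin, and Bastian each take €108,000.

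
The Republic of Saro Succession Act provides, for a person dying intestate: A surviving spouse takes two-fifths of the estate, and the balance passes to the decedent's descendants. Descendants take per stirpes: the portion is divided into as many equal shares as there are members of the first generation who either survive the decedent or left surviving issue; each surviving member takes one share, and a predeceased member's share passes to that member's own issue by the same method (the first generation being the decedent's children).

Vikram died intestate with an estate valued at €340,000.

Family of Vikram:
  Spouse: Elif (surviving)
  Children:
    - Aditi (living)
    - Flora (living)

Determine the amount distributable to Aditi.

Aditi receives €102,000.

Elif takes two-fifths of €340,000 = €136,000. The remaining €204,000 passes to the descendants.
The descendants' portion (€204,000) is divided into 2 shares of €102,000: Aditi and Flora each take €102,000.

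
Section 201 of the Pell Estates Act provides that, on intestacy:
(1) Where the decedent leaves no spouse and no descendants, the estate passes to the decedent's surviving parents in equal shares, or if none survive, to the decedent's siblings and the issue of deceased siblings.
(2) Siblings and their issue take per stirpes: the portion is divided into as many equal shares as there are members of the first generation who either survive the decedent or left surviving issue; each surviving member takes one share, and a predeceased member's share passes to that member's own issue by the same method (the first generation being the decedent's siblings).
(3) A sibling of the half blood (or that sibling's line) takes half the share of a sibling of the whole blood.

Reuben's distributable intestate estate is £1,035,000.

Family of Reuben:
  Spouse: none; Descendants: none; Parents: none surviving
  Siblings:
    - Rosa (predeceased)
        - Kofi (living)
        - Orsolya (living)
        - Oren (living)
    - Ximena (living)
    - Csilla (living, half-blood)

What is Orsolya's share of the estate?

Orsolya receives £138,000.

The entire £1,035,000 passes to the siblings and their issue.
Counting each half-blood sibling's line as half a unit, there are 5/2 units in £1,035,000, so one unit is £414,000. Whole-blood lines (Rosa and Ximena) take £414,000 each; half-blood lines (Csilla) take £207,000 each.
Rosa's share (£414,000) is divided into 3 shares of £138,000: Kofi, Orsolya, and Oren each take £138,000.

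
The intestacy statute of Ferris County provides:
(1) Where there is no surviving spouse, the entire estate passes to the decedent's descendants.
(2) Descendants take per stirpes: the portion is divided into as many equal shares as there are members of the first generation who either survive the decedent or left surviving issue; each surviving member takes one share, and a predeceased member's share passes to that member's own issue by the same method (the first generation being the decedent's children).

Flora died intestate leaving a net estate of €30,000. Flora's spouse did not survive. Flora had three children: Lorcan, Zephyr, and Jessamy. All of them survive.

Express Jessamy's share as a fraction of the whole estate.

The entire €30,000 passes to the descendants.
That amount (€30,000) is divided into 3 shares of €10,000: Lorcan, Zephyr, and Jessamy each take €10,000.

Jessamy receives 1/3 of the estate.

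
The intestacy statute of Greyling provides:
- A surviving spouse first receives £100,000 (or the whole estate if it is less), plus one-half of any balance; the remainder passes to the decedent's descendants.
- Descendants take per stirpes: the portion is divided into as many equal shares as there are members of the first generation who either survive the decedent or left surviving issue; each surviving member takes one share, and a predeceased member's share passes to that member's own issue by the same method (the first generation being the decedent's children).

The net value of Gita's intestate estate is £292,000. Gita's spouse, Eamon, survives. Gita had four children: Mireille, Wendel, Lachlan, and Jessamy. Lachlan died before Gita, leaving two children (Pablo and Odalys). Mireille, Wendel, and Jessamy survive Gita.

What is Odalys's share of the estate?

Eamon first takes £100,000, leaving a balance of £192,000. Eamon then takes one-half of the balance (£96,000), for a total of £196,000. The remaining £96,000 passes to the descendants.
The descendants' portion (£96,000) is divided into 4 shares of £24,000: Mireille, Wendel, and Jessamy each take £24,000; Lachlan's £24,000 share passes to Lachlan's issue.
Lachlan's share (£24,000) is divided into 2 shares of £12,000: Pablo and Odalys each take £12,000.

Odalys receives £12,000.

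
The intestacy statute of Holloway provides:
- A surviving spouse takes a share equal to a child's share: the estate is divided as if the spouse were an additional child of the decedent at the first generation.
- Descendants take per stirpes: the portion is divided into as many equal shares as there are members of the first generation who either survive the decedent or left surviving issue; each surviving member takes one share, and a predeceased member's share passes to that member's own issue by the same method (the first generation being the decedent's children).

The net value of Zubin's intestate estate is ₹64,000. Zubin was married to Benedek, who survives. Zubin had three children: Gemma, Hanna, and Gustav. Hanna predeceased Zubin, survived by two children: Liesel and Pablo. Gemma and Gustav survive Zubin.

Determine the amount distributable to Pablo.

Pablo receives ₹8,000.

The spouse counts as an additional share at the children's level, so there are 4 primary shares of ₹16,000. Benedek takes one such share (₹16,000).
The children's combined portion (₹48,000) is divided into 3 shares of ₹16,000: Gemma and Gustav each take ₹16,000; Hanna's ₹16,000 share passes to Hanna's issue.
Hanna's share (₹16,000) is divided into 2 shares of ₹8,000: Liesel and Pablo each take ₹8,000.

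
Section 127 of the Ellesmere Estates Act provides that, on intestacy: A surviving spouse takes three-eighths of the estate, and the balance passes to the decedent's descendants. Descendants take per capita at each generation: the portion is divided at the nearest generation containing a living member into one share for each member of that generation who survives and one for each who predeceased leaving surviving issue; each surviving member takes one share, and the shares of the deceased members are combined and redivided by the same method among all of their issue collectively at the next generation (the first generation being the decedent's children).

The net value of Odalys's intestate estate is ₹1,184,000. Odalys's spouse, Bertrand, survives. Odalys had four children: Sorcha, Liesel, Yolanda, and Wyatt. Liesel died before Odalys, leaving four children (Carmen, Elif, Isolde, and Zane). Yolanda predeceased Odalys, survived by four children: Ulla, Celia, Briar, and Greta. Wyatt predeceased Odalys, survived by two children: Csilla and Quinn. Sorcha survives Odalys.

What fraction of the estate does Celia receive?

Celia receives 3/64 of the estate.

Bertrand takes three-eighths of ₹1,184,000 = ₹444,000. The remaining ₹740,000 passes to the descendants.
The descendants' portion (₹740,000) is divided at the children's generation into 4 shares of ₹185,000. Sorcha takes ₹185,000. The 3 shares of the deceased (Liesel, Yolanda, and Wyatt) are combined into a pool of ₹555,000.
That pool (₹555,000) is divided at the grandchildren's generation equally among Carmen, Elif, Isolde, Zane, Ulla, Celia, Briar, Greta, Csilla, and Quinn: ₹55,500 each.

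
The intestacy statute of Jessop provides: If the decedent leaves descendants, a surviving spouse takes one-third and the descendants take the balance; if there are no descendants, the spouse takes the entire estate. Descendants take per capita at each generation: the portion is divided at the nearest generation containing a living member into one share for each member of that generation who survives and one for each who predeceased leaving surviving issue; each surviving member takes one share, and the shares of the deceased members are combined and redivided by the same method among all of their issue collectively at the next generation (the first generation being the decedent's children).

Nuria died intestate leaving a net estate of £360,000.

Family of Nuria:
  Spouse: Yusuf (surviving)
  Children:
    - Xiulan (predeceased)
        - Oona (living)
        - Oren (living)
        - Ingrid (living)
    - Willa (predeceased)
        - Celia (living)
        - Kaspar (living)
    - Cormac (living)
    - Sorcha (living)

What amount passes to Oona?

Yusuf takes one-third of £360,000 = £120,000. The remaining £240,000 passes to the descendants.
The descendants' portion (£240,000) is divided at the children's generation into 4 shares of £60,000. Cormac and Sorcha each take £60,000. The 2 shares of the deceased (Xiulan and Willa) are combined into a pool of £120,000.
That pool (£120,000) is divided at the grandchildren's generation equally among Oona, Oren, Ingrid, Celia, and Kaspar: £24,000 each.

Oona receives £24,000.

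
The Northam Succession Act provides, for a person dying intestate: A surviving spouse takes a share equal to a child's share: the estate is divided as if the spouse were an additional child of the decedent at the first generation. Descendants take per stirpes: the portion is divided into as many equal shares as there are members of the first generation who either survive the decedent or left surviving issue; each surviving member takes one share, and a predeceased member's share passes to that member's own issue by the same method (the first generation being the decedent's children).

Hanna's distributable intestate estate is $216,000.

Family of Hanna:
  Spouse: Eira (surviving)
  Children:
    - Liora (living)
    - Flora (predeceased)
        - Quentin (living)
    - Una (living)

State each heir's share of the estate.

Eira: $54,000; Liora: $54,000; Quentin: $54,000; Una: $54,000

The spouse counts as an additional share at the children's level, so there are 4 primary shares of $54,000. Eira takes one such share ($54,000).
The children's combined portion ($162,000) is divided into 3 shares of $54,000: Liora and Una each take $54,000; Flora's $54,000 share passes to Flora's issue.
Flora's share ($54,000) passes entirely to Quentin.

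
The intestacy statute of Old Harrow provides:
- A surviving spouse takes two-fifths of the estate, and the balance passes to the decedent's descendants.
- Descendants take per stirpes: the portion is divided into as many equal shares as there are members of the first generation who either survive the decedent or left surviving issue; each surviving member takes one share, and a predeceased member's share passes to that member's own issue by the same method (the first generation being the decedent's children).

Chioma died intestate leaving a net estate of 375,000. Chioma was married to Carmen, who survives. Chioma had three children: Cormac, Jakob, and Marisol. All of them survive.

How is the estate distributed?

Carmen: 150,000; Cormac: 75,000; Jakob: 75,000; Marisol: 75,000

Carmen takes two-fifths of 375,000 = 150,000. The remaining 225,000 passes to the descendants.
The descendants' portion (225,000) is divided into 3 shares of 75,000: Cormac, Jakob, and Marisol each take 75,000.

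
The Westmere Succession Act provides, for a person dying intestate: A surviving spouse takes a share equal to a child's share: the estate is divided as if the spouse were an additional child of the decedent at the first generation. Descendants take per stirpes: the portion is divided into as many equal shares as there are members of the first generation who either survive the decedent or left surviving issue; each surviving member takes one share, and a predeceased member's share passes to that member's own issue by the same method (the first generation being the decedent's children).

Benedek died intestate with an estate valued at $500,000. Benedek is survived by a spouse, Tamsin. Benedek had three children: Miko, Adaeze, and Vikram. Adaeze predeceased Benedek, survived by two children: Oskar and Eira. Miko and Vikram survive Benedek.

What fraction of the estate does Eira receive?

The spouse counts as an additional share at the children's level, so there are 4 primary shares of $125,000. Tamsin takes one such share ($125,000).
The children's combined portion ($375,000) is divided into 3 shares of $125,000: Miko and Vikram each take $125,000; Adaeze's $125,000 share passes to Adaeze's issue.
Adaeze's share ($125,000) is divided into 2 shares of $62,500: Oskar and Eira each take $62,500.

Eira receives 1/8 of the estate.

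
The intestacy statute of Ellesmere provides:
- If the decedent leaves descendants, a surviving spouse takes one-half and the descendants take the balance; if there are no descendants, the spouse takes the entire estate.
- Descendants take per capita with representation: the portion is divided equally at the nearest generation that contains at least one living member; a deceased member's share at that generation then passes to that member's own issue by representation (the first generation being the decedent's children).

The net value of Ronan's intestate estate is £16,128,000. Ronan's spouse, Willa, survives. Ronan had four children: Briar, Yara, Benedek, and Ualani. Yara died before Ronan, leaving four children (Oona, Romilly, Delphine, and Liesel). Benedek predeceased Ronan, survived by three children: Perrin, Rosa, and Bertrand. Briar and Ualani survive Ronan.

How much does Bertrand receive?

Bertrand receives £672,000.

Willa takes one-half of £16,128,000 = £8,064,000. The remaining £8,064,000 passes to the descendants.
The descendants' portion (£8,064,000) is divided into 4 shares of £2,016,000: Briar and Ualani each take £2,016,000; Yara's £2,016,000 share passes to Yara's issue; Benedek's £2,016,000 share passes to Benedek's issue.
Yara's share (£2,016,000) is divided into 4 shares of £504,000: Oona, Romilly, Delphine, and Liesel each take £504,000.
Benedek's share (£2,016,000) is divided into 3 shares of £672,000: Perrin, Rosa, and Bertrand each take £672,000.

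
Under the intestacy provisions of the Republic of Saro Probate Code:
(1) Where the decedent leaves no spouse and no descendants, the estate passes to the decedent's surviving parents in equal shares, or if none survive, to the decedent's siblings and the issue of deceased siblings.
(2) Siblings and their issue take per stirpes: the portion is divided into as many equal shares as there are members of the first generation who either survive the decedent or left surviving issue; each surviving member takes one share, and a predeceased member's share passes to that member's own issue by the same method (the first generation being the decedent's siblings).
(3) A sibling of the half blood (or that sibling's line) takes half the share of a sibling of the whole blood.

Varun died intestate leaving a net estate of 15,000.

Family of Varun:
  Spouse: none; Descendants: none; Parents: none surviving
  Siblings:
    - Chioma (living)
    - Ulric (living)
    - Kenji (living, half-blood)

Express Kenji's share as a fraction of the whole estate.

Kenji receives 1/5 of the estate.

The entire 15,000 passes to the siblings and their issue.
Counting each half-blood sibling's line as half a unit, there are 5/2 units in 15,000, so one unit is 6,000. Whole-blood lines (Chioma and Ulric) take 6,000 each; half-blood lines (Kenji) take 3,000 each.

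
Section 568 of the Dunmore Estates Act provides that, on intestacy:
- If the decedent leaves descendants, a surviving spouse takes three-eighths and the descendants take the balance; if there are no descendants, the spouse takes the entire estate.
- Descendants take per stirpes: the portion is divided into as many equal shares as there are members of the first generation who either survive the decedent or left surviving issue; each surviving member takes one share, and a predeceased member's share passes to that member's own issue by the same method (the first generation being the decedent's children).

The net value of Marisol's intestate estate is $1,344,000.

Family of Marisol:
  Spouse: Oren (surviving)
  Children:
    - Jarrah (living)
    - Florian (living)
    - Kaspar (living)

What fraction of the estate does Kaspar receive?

Oren takes three-eighths of $1,344,000 = $504,000. The remaining $840,000 passes to the descendants.
The descendants' portion ($840,000) is divided into 3 shares of $280,000: Jarrah, Florian, and Kaspar each take $280,000.

Kaspar receives 5/24 of the estate.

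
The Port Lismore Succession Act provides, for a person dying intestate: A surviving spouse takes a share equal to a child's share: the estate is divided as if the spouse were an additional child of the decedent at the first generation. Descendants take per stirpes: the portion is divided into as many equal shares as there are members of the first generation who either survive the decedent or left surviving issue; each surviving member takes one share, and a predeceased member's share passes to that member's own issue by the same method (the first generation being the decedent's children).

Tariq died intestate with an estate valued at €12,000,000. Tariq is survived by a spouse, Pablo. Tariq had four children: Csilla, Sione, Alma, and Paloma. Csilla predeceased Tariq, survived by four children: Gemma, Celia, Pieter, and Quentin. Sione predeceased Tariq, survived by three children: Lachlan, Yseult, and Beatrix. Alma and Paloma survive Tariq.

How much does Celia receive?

The spouse counts as an additional share at the children's level, so there are 5 primary shares of €2,400,000. Pablo takes one such share (€2,400,000).
The children's combined portion (€9,600,000) is divided into 4 shares of €2,400,000: Alma and Paloma each take €2,400,000; Csilla's €2,400,000 share passes to Csilla's issue; Sione's €2,400,000 share passes to Sione's issue.
Csilla's share (€2,400,000) is divided into 4 shares of €600,000: Gemma, Celia, Pieter, and Quentin each take €600,000.
Sione's share (€2,400,000) is divided into 3 shares of €800,000: Lachlan, Yseult, and Beatrix each take €800,000.

Celia receives €600,000.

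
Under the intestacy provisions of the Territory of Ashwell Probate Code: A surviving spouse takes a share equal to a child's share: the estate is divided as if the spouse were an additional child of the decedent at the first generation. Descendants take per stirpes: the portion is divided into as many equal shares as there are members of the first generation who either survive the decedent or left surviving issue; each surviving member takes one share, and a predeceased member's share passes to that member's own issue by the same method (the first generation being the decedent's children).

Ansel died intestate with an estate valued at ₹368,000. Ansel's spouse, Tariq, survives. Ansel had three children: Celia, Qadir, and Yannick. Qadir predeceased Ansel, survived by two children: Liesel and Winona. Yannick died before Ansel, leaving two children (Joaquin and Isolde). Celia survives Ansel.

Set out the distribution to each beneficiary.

The spouse counts as an additional share at the children's level, so there are 4 primary shares of ₹92,000. Tariq takes one such share (₹92,000).
The children's combined portion (₹276,000) is divided into 3 shares of ₹92,000: Celia takes ₹92,000; Qadir's ₹92,000 share passes to Qadir's issue; Yannick's ₹92,000 share passes to Yannick's issue.
Qadir's share (₹92,000) is divided into 2 shares of ₹46,000: Liesel and Winona each take ₹46,000.
Yannick's share (₹92,000) is divided into 2 shares of ₹46,000: Joaquin and Isolde each take ₹46,000.

Tariq: ₹92,000; Celia: ₹92,000; Liesel: ₹46,000; Winona: ₹46,000; Joaquin: ₹46,000; Isolde: ₹46,000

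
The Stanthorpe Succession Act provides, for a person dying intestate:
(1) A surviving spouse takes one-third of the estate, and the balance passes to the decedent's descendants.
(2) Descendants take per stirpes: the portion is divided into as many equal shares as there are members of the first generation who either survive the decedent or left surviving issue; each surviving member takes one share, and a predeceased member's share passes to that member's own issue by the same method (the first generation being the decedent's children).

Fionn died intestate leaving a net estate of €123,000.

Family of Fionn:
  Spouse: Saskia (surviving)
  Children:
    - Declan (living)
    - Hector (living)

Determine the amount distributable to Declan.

Declan receives €41,000.

Saskia takes one-third of €123,000 = €41,000. The remaining €82,000 passes to the descendants.
The descendants' portion (€82,000) is divided into 2 shares of €41,000: Declan and Hector each take €41,000.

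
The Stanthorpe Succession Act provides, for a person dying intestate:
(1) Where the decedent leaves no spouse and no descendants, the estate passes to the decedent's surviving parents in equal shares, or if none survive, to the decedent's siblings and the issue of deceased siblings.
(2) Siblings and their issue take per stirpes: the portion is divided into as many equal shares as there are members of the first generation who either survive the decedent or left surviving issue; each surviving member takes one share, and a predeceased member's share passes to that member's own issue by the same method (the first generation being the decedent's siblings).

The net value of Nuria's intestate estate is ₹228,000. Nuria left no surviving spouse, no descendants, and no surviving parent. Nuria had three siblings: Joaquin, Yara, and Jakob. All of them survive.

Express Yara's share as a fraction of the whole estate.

The entire ₹228,000 passes to the siblings and their issue.
That amount (₹228,000) is divided into 3 shares of ₹76,000: Joaquin, Yara, and Jakob each take ₹76,000.

Yara receives 1/3 of the estate.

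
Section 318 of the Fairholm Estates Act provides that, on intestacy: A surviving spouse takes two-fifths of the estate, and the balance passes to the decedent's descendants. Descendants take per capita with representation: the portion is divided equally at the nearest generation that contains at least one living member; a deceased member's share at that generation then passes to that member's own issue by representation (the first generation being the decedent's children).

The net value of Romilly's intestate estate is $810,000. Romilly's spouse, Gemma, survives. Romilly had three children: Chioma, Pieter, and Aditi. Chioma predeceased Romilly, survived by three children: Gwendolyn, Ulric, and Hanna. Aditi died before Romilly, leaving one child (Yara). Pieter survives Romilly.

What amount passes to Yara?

Yara receives $162,000.

Gemma takes two-fifths of $810,000 = $324,000. The remaining $486,000 passes to the descendants.
The descendants' portion ($486,000) is divided into 3 shares of $162,000: Pieter takes $162,000; Chioma's $162,000 share passes to Chioma's issue; Aditi's $162,000 share passes to Aditi's issue.
Chioma's share ($162,000) is divided into 3 shares of $54,000: Gwendolyn, Ulric, and Hanna each take $54,000.
Aditi's share ($162,000) passes entirely to Yara.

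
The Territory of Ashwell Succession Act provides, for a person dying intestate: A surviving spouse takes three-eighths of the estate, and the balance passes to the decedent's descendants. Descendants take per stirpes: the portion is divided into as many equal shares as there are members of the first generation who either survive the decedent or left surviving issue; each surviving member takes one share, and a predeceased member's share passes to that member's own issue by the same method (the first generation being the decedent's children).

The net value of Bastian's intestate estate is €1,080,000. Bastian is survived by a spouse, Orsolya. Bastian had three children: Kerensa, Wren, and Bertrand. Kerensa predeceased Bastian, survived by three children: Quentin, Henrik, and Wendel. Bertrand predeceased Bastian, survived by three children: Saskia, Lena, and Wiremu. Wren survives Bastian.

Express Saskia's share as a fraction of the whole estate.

Orsolya takes three-eighths of €1,080,000 = €405,000. The remaining €675,000 passes to the descendants.
The descendants' portion (€675,000) is divided into 3 shares of €225,000: Wren takes €225,000; Kerensa's €225,000 share passes to Kerensa's issue; Bertrand's €225,000 share passes to Bertrand's issue.
Kerensa's share (€225,000) is divided into 3 shares of €75,000: Quentin, Henrik, and Wendel each take €75,000.
Bertrand's share (€225,000) is divided into 3 shares of €75,000: Saskia, Lena, and Wiremu each take €75,000.

Saskia receives 5/72 of the estate.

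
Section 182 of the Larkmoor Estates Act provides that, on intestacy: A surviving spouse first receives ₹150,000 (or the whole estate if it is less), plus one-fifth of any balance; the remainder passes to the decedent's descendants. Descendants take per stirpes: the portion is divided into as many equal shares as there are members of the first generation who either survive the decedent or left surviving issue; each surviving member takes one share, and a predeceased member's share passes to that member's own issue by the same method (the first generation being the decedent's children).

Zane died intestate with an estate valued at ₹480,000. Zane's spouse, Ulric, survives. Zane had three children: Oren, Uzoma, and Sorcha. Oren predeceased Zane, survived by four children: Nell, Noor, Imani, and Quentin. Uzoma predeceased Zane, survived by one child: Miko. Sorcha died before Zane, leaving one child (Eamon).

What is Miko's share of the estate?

Ulric first takes ₹150,000, leaving a balance of ₹330,000. Ulric then takes one-fifth of the balance (₹66,000), for a total of ₹216,000. The remaining ₹264,000 passes to the descendants.
The descendants' portion (₹264,000) is divided into 3 shares of ₹88,000: Oren's ₹88,000 share passes to Oren's issue; Uzoma's ₹88,000 share passes to Uzoma's issue; Sorcha's ₹88,000 share passes to Sorcha's issue.
Oren's share (₹88,000) is divided into 4 shares of ₹22,000: Nell, Noor, Imani, and Quentin each take ₹22,000.
Uzoma's share (₹88,000) passes entirely to Miko.
Sorcha's share (₹88,000) passes entirely to Eamon.

Miko receives ₹88,000.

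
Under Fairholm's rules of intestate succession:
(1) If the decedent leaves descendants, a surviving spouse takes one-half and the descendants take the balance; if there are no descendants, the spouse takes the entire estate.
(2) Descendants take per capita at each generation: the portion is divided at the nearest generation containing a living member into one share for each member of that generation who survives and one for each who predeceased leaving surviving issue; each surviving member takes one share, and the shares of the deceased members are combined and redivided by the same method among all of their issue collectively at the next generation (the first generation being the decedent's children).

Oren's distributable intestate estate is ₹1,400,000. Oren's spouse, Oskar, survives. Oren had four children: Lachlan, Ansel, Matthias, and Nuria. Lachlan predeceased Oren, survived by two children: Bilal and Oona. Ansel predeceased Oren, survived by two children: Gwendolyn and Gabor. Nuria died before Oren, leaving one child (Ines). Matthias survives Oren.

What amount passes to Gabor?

Oskar takes one-half of ₹1,400,000 = ₹700,000. The remaining ₹700,000 passes to the descendants.
The descendants' portion (₹700,000) is divided at the children's generation into 4 shares of ₹175,000. Matthias takes ₹175,000. The 3 shares of the deceased (Lachlan, Ansel, and Nuria) are combined into a pool of ₹525,000.
That pool (₹525,000) is divided at the grandchildren's generation equally among Bilal, Oona, Gwendolyn, Gabor, and Ines: ₹105,000 each.

Gabor receives ₹105,000.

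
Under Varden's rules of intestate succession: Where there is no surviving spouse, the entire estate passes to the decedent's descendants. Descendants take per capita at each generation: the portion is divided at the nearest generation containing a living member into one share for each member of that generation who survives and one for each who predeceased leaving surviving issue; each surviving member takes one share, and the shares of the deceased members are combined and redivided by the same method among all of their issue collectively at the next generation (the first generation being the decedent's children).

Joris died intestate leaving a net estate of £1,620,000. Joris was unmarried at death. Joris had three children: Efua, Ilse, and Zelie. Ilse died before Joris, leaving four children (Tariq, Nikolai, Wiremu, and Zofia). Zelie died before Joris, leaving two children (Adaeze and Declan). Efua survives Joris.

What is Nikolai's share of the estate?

Nikolai receives £180,000.

The entire £1,620,000 passes to the descendants.
That amount (£1,620,000) is divided at the children's generation into 3 shares of £540,000. Efua takes £540,000. The 2 shares of the deceased (Ilse and Zelie) are combined into a pool of £1,080,000.
That pool (£1,080,000) is divided at the grandchildren's generation equally among Tariq, Nikolai, Wiremu, Zofia, Adaeze, and Declan: £180,000 each.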